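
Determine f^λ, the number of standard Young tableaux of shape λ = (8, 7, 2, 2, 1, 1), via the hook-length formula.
# SYT of shape (8, 7, 2, 2, 1, 1) = 184606128

Hook-length formula: f^λ = n! / Π hook(c), product over all cells c of the Young diagram. For λ = (8, 7, 2, 2, 1, 1), n = 21 boxes. Hook lengths by row (left-to-right, top-to-bottom): [13, 10, 7, 6, 5, 4, 3, 1]; [11, 8, 5, 4, 3, 2, 1]; [5, 2]; [4, 1]; [2]; [1]. Product of hooks = 276756480000. So f^λ = 21! / 276756480000 = 51090942171709440000 / 276756480000 = 184606128.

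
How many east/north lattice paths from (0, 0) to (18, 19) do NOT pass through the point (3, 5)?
Number of paths = 13329341340

Total paths from (0, 0) to (18, 19): C(37, 18) = 17672631900. Paths through (3, 5): (paths (0, 0) → (3, 5)) × (paths (3, 5) → (18, 19)) = C(8, 3) · C(29, 15) = 56 · 77558760 = 4343290560. Avoidance count = 17672631900 − 4343290560 = 13329341340.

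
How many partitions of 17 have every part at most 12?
p(17, parts ≤ 12) = 285

Use the recurrence p(n, m) = p(n, m−1) + p(n−m, m): either the largest part is < m (count p(n, m−1)) or the largest part is exactly m (remove one copy of m, count p(n−m, m)). With p(0, ·) = 1 this gives p(17, parts ≤ 12) = 285. (By conjugating Young diagrams, this also counts partitions of 17 into at most 12 parts.)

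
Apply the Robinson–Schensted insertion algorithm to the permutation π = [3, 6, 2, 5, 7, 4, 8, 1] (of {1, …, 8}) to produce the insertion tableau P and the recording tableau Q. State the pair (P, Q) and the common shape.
P = [1, 4, 7, 8] / [2, 5] / [3] / [6];  Q = [1, 2, 5, 7] / [3, 4] / [6] / [8];  common shape = (4, 2, 1, 1)

Row-insert the values π_1, π_2, … into P one at a time, bumping the leftmost entry strictly greater than the inserted value down to the next row. The recording tableau Q records, in position (i, j), the step at which that cell was added to P.
  Insert 3 (step 1): P = [3];  Q = [1]
  Insert 6 (step 2): P = [3, 6];  Q = [1, 2]
  Insert 2 (step 3): P = [2, 6] / [3];  Q = [1, 2] / [3]
  Insert 5 (step 4): P = [2, 5] / [3, 6];  Q = [1, 2] / [3, 4]
  Insert 7 (step 5): P = [2, 5, 7] / [3, 6];  Q = [1, 2, 5] / [3, 4]
  Insert 4 (step 6): P = [2, 4, 7] / [3, 5] / [6];  Q = [1, 2, 5] / [3, 4] / [6]
  Insert 8 (step 7): P = [2, 4, 7, 8] / [3, 5] / [6];  Q = [1, 2, 5, 7] / [3, 4] / [6]
  Insert 1 (step 8): P = [1, 4, 7, 8] / [2, 5] / [3] / [6];  Q = [1, 2, 5, 7] / [3, 4] / [6] / [8]
Final shape: (4, 2, 1, 1).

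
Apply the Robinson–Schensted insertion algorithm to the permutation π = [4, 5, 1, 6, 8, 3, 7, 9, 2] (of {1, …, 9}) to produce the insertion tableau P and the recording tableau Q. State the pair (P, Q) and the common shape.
P = [1, 2, 6, 7, 9] / [3, 5, 8] / [4];  Q = [1, 2, 4, 5, 8] / [3, 6, 7] / [9];  common shape = (5, 3, 1)

Row-insert the values π_1, π_2, … into P one at a time, bumping the leftmost entry strictly greater than the inserted value down to the next row. The recording tableau Q records, in position (i, j), the step at which that cell was added to P.
  Insert 4 (step 1): P = [4];  Q = [1]
  Insert 5 (step 2): P = [4, 5];  Q = [1, 2]
  Insert 1 (step 3): P = [1, 5] / [4];  Q = [1, 2] / [3]
  Insert 6 (step 4): P = [1, 5, 6] / [4];  Q = [1, 2, 4] / [3]
  Insert 8 (step 5): P = [1, 5, 6, 8] / [4];  Q = [1, 2, 4, 5] / [3]
  Insert 3 (step 6): P = [1, 3, 6, 8] / [4, 5];  Q = [1, 2, 4, 5] / [3, 6]
  Insert 7 (step 7): P = [1, 3, 6, 7] / [4, 5, 8];  Q = [1, 2, 4, 5] / [3, 6, 7]
  Insert 9 (step 8): P = [1, 3, 6, 7, 9] / [4, 5, 8];  Q = [1, 2, 4, 5, 8] / [3, 6, 7]
  Insert 2 (step 9): P = [1, 2, 6, 7, 9] / [3, 5, 8] / [4];  Q = [1, 2, 4, 5, 8] / [3, 6, 7] / [9]
Final shape: (5, 3, 1).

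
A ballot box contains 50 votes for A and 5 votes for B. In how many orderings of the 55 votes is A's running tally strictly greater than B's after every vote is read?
Strict-lead orderings = 2846259

Total orderings of the 55 votes with 50 for A: C(55, 50) = 3478761. By the Bertrand ballot formula (Cycle Lemma / reflection principle), the number of orderings in which A is strictly ahead of B throughout is (p − q)/(p + q) · C(p + q, p) = (50 − 5)/(50 + 5) · 3478761 = 2846259.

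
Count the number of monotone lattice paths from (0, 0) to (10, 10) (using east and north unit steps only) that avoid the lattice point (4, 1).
Number of paths = 159731

Total paths from (0, 0) to (10, 10): C(20, 10) = 184756. Paths through (4, 1): (paths (0, 0) → (4, 1)) × (paths (4, 1) → (10, 10)) = C(5, 4) · C(15, 6) = 5 · 5005 = 25025. Avoidance count = 184756 − 25025 = 159731.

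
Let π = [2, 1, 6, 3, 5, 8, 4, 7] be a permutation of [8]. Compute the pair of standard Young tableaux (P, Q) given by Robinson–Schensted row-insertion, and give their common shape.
P = [1, 3, 4, 7] / [2, 5, 8] / [6];  Q = [1, 3, 5, 6] / [2, 4, 8] / [7];  common shape = (4, 3, 1)

Row-insert the values π_1, π_2, … into P one at a time, bumping the leftmost entry strictly greater than the inserted value down to the next row. The recording tableau Q records, in position (i, j), the step at which that cell was added to P.
  Insert 2 (step 1): P = [2];  Q = [1]
  Insert 1 (step 2): P = [1] / [2];  Q = [1] / [2]
  Insert 6 (step 3): P = [1, 6] / [2];  Q = [1, 3] / [2]
  Insert 3 (step 4): P = [1, 3] / [2, 6];  Q = [1, 3] / [2, 4]
  Insert 5 (step 5): P = [1, 3, 5] / [2, 6];  Q = [1, 3, 5] / [2, 4]
  Insert 8 (step 6): P = [1, 3, 5, 8] / [2, 6];  Q = [1, 3, 5, 6] / [2, 4]
  Insert 4 (step 7): P = [1, 3, 4, 8] / [2, 5] / [6];  Q = [1, 3, 5, 6] / [2, 4] / [7]
  Insert 7 (step 8): P = [1, 3, 4, 7] / [2, 5, 8] / [6];  Q = [1, 3, 5, 6] / [2, 4, 8] / [7]
Final shape: (4, 3, 1).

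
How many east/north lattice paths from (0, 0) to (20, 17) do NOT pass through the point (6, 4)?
Number of paths = 11693125710

Total paths from (0, 0) to (20, 17): C(37, 20) = 15905368710. Paths through (6, 4): (paths (0, 0) → (6, 4)) × (paths (6, 4) → (20, 17)) = C(10, 6) · C(27, 14) = 210 · 20058300 = 4212243000. Avoidance count = 15905368710 − 4212243000 = 11693125710.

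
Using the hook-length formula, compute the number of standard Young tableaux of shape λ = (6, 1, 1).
# SYT of shape (6, 1, 1) = 21

Hook-length formula: f^λ = n! / Π hook(c), product over all cells c of the Young diagram. For λ = (6, 1, 1), n = 8 boxes. Hook lengths by row (left-to-right, top-to-bottom): [8, 5, 4, 3, 2, 1]; [2]; [1]. Product of hooks = 1920. So f^λ = 8! / 1920 = 40320 / 1920 = 21.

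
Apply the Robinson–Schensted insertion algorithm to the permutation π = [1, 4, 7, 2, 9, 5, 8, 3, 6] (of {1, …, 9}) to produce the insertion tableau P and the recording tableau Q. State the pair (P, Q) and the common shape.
P = [1, 2, 3, 6] / [4, 5, 8] / [7, 9];  Q = [1, 2, 3, 5] / [4, 6, 7] / [8, 9];  common shape = (4, 3, 2)

Row-insert the values π_1, π_2, … into P one at a time, bumping the leftmost entry strictly greater than the inserted value down to the next row. The recording tableau Q records, in position (i, j), the step at which that cell was added to P.
  Insert 1 (step 1): P = [1];  Q = [1]
  Insert 4 (step 2): P = [1, 4];  Q = [1, 2]
  Insert 7 (step 3): P = [1, 4, 7];  Q = [1, 2, 3]
  Insert 2 (step 4): P = [1, 2, 7] / [4];  Q = [1, 2, 3] / [4]
  Insert 9 (step 5): P = [1, 2, 7, 9] / [4];  Q = [1, 2, 3, 5] / [4]
  Insert 5 (step 6): P = [1, 2, 5, 9] / [4, 7];  Q = [1, 2, 3, 5] / [4, 6]
  Insert 8 (step 7): P = [1, 2, 5, 8] / [4, 7, 9];  Q = [1, 2, 3, 5] / [4, 6, 7]
  Insert 3 (step 8): P = [1, 2, 3, 8] / [4, 5, 9] / [7];  Q = [1, 2, 3, 5] / [4, 6, 7] / [8]
  Insert 6 (step 9): P = [1, 2, 3, 6] / [4, 5, 8] / [7, 9];  Q = [1, 2, 3, 5] / [4, 6, 7] / [8, 9]
Final shape: (4, 3, 2).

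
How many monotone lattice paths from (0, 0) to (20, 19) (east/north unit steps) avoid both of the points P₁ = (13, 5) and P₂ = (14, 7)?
Number of paths = 66245524506

Inclusion–exclusion. Total paths: C(39, 20) = 68923264410. Through P₁: C(18, 13)·C(21, 7) = 996287040. Through P₂: C(21, 14)·C(18, 6) = 2158621920. Since P₁ is strictly southwest of P₂, a monotone path through both must visit P₁ then P₂; paths through both = C(18, 13)·C(3, 1)·C(18, 6) = 477169056. Avoid both = 68923264410 − 996287040 − 2158621920 + 477169056 = 66245524506.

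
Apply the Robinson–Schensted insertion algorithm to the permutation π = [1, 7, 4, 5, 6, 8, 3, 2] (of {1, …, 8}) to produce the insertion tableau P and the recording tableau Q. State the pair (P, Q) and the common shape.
P = [1, 2, 5, 6, 8] / [3] / [4] / [7];  Q = [1, 2, 4, 5, 6] / [3] / [7] / [8];  common shape = (5, 1, 1, 1)

Row-insert the values π_1, π_2, … into P one at a time, bumping the leftmost entry strictly greater than the inserted value down to the next row. The recording tableau Q records, in position (i, j), the step at which that cell was added to P.
  Insert 1 (step 1): P = [1];  Q = [1]
  Insert 7 (step 2): P = [1, 7];  Q = [1, 2]
  Insert 4 (step 3): P = [1, 4] / [7];  Q = [1, 2] / [3]
  Insert 5 (step 4): P = [1, 4, 5] / [7];  Q = [1, 2, 4] / [3]
  Insert 6 (step 5): P = [1, 4, 5, 6] / [7];  Q = [1, 2, 4, 5] / [3]
  Insert 8 (step 6): P = [1, 4, 5, 6, 8] / [7];  Q = [1, 2, 4, 5, 6] / [3]
  Insert 3 (step 7): P = [1, 3, 5, 6, 8] / [4] / [7];  Q = [1, 2, 4, 5, 6] / [3] / [7]
  Insert 2 (step 8): P = [1, 2, 5, 6, 8] / [3] / [4] / [7];  Q = [1, 2, 4, 5, 6] / [3] / [7] / [8]
Final shape: (5, 1, 1, 1).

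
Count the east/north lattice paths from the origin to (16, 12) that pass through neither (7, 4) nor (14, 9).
Number of paths = 16841155

Inclusion–exclusion. Total paths: C(28, 16) = 30421755. Through P₁: C(11, 7)·C(17, 9) = 8022300. Through P₂: C(23, 14)·C(5, 2) = 8171900. Since P₁ is strictly southwest of P₂, a monotone path through both must visit P₁ then P₂; paths through both = C(11, 7)·C(12, 7)·C(5, 2) = 2613600. Avoid both = 30421755 − 8022300 − 8171900 + 2613600 = 16841155.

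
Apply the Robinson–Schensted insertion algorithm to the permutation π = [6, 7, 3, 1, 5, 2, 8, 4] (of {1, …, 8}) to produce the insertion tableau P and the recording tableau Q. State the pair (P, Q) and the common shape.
P = [1, 2, 4] / [3, 5, 8] / [6, 7];  Q = [1, 2, 7] / [3, 5, 8] / [4, 6];  common shape = (3, 3, 2)

Row-insert the values π_1, π_2, … into P one at a time, bumping the leftmost entry strictly greater than the inserted value down to the next row. The recording tableau Q records, in position (i, j), the step at which that cell was added to P.
  Insert 6 (step 1): P = [6];  Q = [1]
  Insert 7 (step 2): P = [6, 7];  Q = [1, 2]
  Insert 3 (step 3): P = [3, 7] / [6];  Q = [1, 2] / [3]
  Insert 1 (step 4): P = [1, 7] / [3] / [6];  Q = [1, 2] / [3] / [4]
  Insert 5 (step 5): P = [1, 5] / [3, 7] / [6];  Q = [1, 2] / [3, 5] / [4]
  Insert 2 (step 6): P = [1, 2] / [3, 5] / [6, 7];  Q = [1, 2] / [3, 5] / [4, 6]
  Insert 8 (step 7): P = [1, 2, 8] / [3, 5] / [6, 7];  Q = [1, 2, 7] / [3, 5] / [4, 6]
  Insert 4 (step 8): P = [1, 2, 4] / [3, 5, 8] / [6, 7];  Q = [1, 2, 7] / [3, 5, 8] / [4, 6]
Final shape: (3, 3, 2).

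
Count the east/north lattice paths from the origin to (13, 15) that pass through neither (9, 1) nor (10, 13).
Number of paths = 25972200

Inclusion–exclusion. Total paths: C(28, 13) = 37442160. Through P₁: C(10, 9)·C(18, 4) = 30600. Through P₂: C(23, 10)·C(5, 3) = 11440660. Since P₁ is strictly southwest of P₂, a monotone path through both must visit P₁ then P₂; paths through both = C(10, 9)·C(13, 1)·C(5, 3) = 1300. Avoid both = 37442160 − 30600 − 11440660 + 1300 = 25972200.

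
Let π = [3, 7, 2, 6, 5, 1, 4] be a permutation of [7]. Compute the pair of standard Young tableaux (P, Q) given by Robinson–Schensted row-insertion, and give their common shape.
P = [1, 4] / [2, 5] / [3, 6] / [7];  Q = [1, 2] / [3, 4] / [5, 7] / [6];  common shape = (2, 2, 2, 1)

Row-insert the values π_1, π_2, … into P one at a time, bumping the leftmost entry strictly greater than the inserted value down to the next row. The recording tableau Q records, in position (i, j), the step at which that cell was added to P.
  Insert 3 (step 1): P = [3];  Q = [1]
  Insert 7 (step 2): P = [3, 7];  Q = [1, 2]
  Insert 2 (step 3): P = [2, 7] / [3];  Q = [1, 2] / [3]
  Insert 6 (step 4): P = [2, 6] / [3, 7];  Q = [1, 2] / [3, 4]
  Insert 5 (step 5): P = [2, 5] / [3, 6] / [7];  Q = [1, 2] / [3, 4] / [5]
  Insert 1 (step 6): P = [1, 5] / [2, 6] / [3] / [7];  Q = [1, 2] / [3, 4] / [5] / [6]
  Insert 4 (step 7): P = [1, 4] / [2, 5] / [3, 6] / [7];  Q = [1, 2] / [3, 4] / [5, 7] / [6]
Final shape: (2, 2, 2, 1).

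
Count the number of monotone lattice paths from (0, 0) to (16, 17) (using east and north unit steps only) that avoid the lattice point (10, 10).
Number of paths = 849761814

Total paths from (0, 0) to (16, 17): C(33, 16) = 1166803110. Paths through (10, 10): (paths (0, 0) → (10, 10)) × (paths (10, 10) → (16, 17)) = C(20, 10) · C(13, 6) = 184756 · 1716 = 317041296. Avoidance count = 1166803110 − 317041296 = 849761814.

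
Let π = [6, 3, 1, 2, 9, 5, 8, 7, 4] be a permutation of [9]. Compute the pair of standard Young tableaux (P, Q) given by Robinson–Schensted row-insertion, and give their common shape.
P = [1, 2, 4, 7] / [3, 5] / [6, 8] / [9];  Q = [1, 4, 5, 7] / [2, 6] / [3, 8] / [9];  common shape = (4, 2, 2, 1)

Row-insert the values π_1, π_2, … into P one at a time, bumping the leftmost entry strictly greater than the inserted value down to the next row. The recording tableau Q records, in position (i, j), the step at which that cell was added to P.
  Insert 6 (step 1): P = [6];  Q = [1]
  Insert 3 (step 2): P = [3] / [6];  Q = [1] / [2]
  Insert 1 (step 3): P = [1] / [3] / [6];  Q = [1] / [2] / [3]
  Insert 2 (step 4): P = [1, 2] / [3] / [6];  Q = [1, 4] / [2] / [3]
  Insert 9 (step 5): P = [1, 2, 9] / [3] / [6];  Q = [1, 4, 5] / [2] / [3]
  Insert 5 (step 6): P = [1, 2, 5] / [3, 9] / [6];  Q = [1, 4, 5] / [2, 6] / [3]
  Insert 8 (step 7): P = [1, 2, 5, 8] / [3, 9] / [6];  Q = [1, 4, 5, 7] / [2, 6] / [3]
  Insert 7 (step 8): P = [1, 2, 5, 7] / [3, 8] / [6, 9];  Q = [1, 4, 5, 7] / [2, 6] / [3, 8]
  Insert 4 (step 9): P = [1, 2, 4, 7] / [3, 5] / [6, 8] / [9];  Q = [1, 4, 5, 7] / [2, 6] / [3, 8] / [9]
Final shape: (4, 2, 2, 1).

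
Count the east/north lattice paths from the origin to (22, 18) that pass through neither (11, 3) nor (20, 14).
Number of paths = 90605366560

Inclusion–exclusion. Total paths: C(40, 22) = 113380261800. Through P₁: C(14, 11)·C(26, 11) = 2812322240. Through P₂: C(34, 20)·C(6, 2) = 20879634600. Since P₁ is strictly southwest of P₂, a monotone path through both must visit P₁ then P₂; paths through both = C(14, 11)·C(20, 9)·C(6, 2) = 917061600. Avoid both = 113380261800 − 2812322240 − 20879634600 + 917061600 = 90605366560.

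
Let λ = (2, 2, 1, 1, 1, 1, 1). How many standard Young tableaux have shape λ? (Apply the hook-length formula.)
# SYT of shape (2, 2, 1, 1, 1, 1, 1) = 27

Hook-length formula: f^λ = n! / Π hook(c), product over all cells c of the Young diagram. For λ = (2, 2, 1, 1, 1, 1, 1), n = 9 boxes. Hook lengths by row (left-to-right, top-to-bottom): [8, 2]; [7, 1]; [5]; [4]; [3]; [2]; [1]. Product of hooks = 13440. So f^λ = 9! / 13440 = 362880 / 13440 = 27.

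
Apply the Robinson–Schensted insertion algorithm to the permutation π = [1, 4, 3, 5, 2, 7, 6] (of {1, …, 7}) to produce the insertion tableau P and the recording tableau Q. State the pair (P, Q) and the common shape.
P = [1, 2, 5, 6] / [3, 7] / [4];  Q = [1, 2, 4, 6] / [3, 7] / [5];  common shape = (4, 2, 1)

Row-insert the values π_1, π_2, … into P one at a time, bumping the leftmost entry strictly greater than the inserted value down to the next row. The recording tableau Q records, in position (i, j), the step at which that cell was added to P.
  Insert 1 (step 1): P = [1];  Q = [1]
  Insert 4 (step 2): P = [1, 4];  Q = [1, 2]
  Insert 3 (step 3): P = [1, 3] / [4];  Q = [1, 2] / [3]
  Insert 5 (step 4): P = [1, 3, 5] / [4];  Q = [1, 2, 4] / [3]
  Insert 2 (step 5): P = [1, 2, 5] / [3] / [4];  Q = [1, 2, 4] / [3] / [5]
  Insert 7 (step 6): P = [1, 2, 5, 7] / [3] / [4];  Q = [1, 2, 4, 6] / [3] / [5]
  Insert 6 (step 7): P = [1, 2, 5, 6] / [3, 7] / [4];  Q = [1, 2, 4, 6] / [3, 7] / [5]
Final shape: (4, 2, 1).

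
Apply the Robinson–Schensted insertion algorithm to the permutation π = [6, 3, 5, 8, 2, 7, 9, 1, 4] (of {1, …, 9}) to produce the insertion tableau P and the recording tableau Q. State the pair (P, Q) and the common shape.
P = [1, 4, 7, 9] / [2, 5] / [3, 8] / [6];  Q = [1, 3, 4, 7] / [2, 6] / [5, 9] / [8];  common shape = (4, 2, 2, 1)

Row-insert the values π_1, π_2, … into P one at a time, bumping the leftmost entry strictly greater than the inserted value down to the next row. The recording tableau Q records, in position (i, j), the step at which that cell was added to P.
  Insert 6 (step 1): P = [6];  Q = [1]
  Insert 3 (step 2): P = [3] / [6];  Q = [1] / [2]
  Insert 5 (step 3): P = [3, 5] / [6];  Q = [1, 3] / [2]
  Insert 8 (step 4): P = [3, 5, 8] / [6];  Q = [1, 3, 4] / [2]
  Insert 2 (step 5): P = [2, 5, 8] / [3] / [6];  Q = [1, 3, 4] / [2] / [5]
  Insert 7 (step 6): P = [2, 5, 7] / [3, 8] / [6];  Q = [1, 3, 4] / [2, 6] / [5]
  Insert 9 (step 7): P = [2, 5, 7, 9] / [3, 8] / [6];  Q = [1, 3, 4, 7] / [2, 6] / [5]
  Insert 1 (step 8): P = [1, 5, 7, 9] / [2, 8] / [3] / [6];  Q = [1, 3, 4, 7] / [2, 6] / [5] / [8]
  Insert 4 (step 9): P = [1, 4, 7, 9] / [2, 5] / [3, 8] / [6];  Q = [1, 3, 4, 7] / [2, 6] / [5, 9] / [8]
Final shape: (4, 2, 2, 1).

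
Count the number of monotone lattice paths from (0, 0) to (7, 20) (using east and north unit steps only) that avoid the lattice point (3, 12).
Number of paths = 662805

Total paths from (0, 0) to (7, 20): C(27, 7) = 888030. Paths through (3, 12): (paths (0, 0) → (3, 12)) × (paths (3, 12) → (7, 20)) = C(15, 3) · C(12, 4) = 455 · 495 = 225225. Avoidance count = 888030 − 225225 = 662805.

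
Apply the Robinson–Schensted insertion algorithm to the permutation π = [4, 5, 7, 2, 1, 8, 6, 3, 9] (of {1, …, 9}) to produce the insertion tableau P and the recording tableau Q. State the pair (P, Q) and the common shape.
P = [1, 3, 6, 8, 9] / [2, 5] / [4, 7];  Q = [1, 2, 3, 6, 9] / [4, 7] / [5, 8];  common shape = (5, 2, 2)

Row-insert the values π_1, π_2, … into P one at a time, bumping the leftmost entry strictly greater than the inserted value down to the next row. The recording tableau Q records, in position (i, j), the step at which that cell was added to P.
  Insert 4 (step 1): P = [4];  Q = [1]
  Insert 5 (step 2): P = [4, 5];  Q = [1, 2]
  Insert 7 (step 3): P = [4, 5, 7];  Q = [1, 2, 3]
  Insert 2 (step 4): P = [2, 5, 7] / [4];  Q = [1, 2, 3] / [4]
  Insert 1 (step 5): P = [1, 5, 7] / [2] / [4];  Q = [1, 2, 3] / [4] / [5]
  Insert 8 (step 6): P = [1, 5, 7, 8] / [2] / [4];  Q = [1, 2, 3, 6] / [4] / [5]
  Insert 6 (step 7): P = [1, 5, 6, 8] / [2, 7] / [4];  Q = [1, 2, 3, 6] / [4, 7] / [5]
  Insert 3 (step 8): P = [1, 3, 6, 8] / [2, 5] / [4, 7];  Q = [1, 2, 3, 6] / [4, 7] / [5, 8]
  Insert 9 (step 9): P = [1, 3, 6, 8, 9] / [2, 5] / [4, 7];  Q = [1, 2, 3, 6, 9] / [4, 7] / [5, 8]
Final shape: (5, 2, 2).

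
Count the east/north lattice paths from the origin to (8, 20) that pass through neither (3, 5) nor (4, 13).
Number of paths = 1620801

Inclusion–exclusion. Total paths: C(28, 8) = 3108105. Through P₁: C(8, 3)·C(20, 5) = 868224. Through P₂: C(17, 4)·C(11, 4) = 785400. Since P₁ is strictly southwest of P₂, a monotone path through both must visit P₁ then P₂; paths through both = C(8, 3)·C(9, 1)·C(11, 4) = 166320. Avoid both = 3108105 − 868224 − 785400 + 166320 = 1620801.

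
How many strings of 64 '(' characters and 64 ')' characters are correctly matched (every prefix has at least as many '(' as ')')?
C_64 = 368479169875816659479009042713546950

These balanced parentheses are counted by the Catalan number C_n = (1/(n + 1)) · C(2n, n). For n = 64: C_64 = (1/65) · C(128, 64) = 23951146041928082866135587776380551750/65 = 368479169875816659479009042713546950.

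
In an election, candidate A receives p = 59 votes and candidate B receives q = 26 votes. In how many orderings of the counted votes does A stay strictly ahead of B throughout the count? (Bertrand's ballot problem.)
Strict-lead orderings = 1955488590075833510544

Total orderings of the 85 votes with 59 for A: C(85, 59) = 5036864550195328739280. By the Bertrand ballot formula (Cycle Lemma / reflection principle), the number of orderings in which A is strictly ahead of B throughout is (p − q)/(p + q) · C(p + q, p) = (59 − 26)/(59 + 26) · 5036864550195328739280 = 1955488590075833510544.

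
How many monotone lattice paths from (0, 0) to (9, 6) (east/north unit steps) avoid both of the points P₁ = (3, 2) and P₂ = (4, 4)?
Number of paths = 2065

Inclusion–exclusion. Total paths: C(15, 9) = 5005. Through P₁: C(5, 3)·C(10, 6) = 2100. Through P₂: C(8, 4)·C(7, 5) = 1470. Since P₁ is strictly southwest of P₂, a monotone path through both must visit P₁ then P₂; paths through both = C(5, 3)·C(3, 1)·C(7, 5) = 630. Avoid both = 5005 − 2100 − 1470 + 630 = 2065.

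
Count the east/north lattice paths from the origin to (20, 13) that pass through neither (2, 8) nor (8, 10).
Number of paths = 552315645

Inclusion–exclusion. Total paths: C(33, 20) = 573166440. Through P₁: C(10, 2)·C(23, 18) = 1514205. Through P₂: C(18, 8)·C(15, 12) = 19909890. Since P₁ is strictly southwest of P₂, a monotone path through both must visit P₁ then P₂; paths through both = C(10, 2)·C(8, 6)·C(15, 12) = 573300. Avoid both = 573166440 − 1514205 − 19909890 + 573300 = 552315645.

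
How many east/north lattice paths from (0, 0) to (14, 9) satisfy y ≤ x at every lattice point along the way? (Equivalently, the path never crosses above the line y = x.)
Number of paths = 326876

By the reflection principle (André's argument), the number of monotone paths to (14, 9) with n ≤ m that never go above y = x is C(23, 14) − C(23, 15) = 817190 − 490314 = 326876.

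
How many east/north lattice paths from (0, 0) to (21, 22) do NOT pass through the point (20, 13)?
Number of paths = 1046317817460

Total paths from (0, 0) to (21, 22): C(43, 21) = 1052049481860. Paths through (20, 13): (paths (0, 0) → (20, 13)) × (paths (20, 13) → (21, 22)) = C(33, 20) · C(10, 1) = 573166440 · 10 = 5731664400. Avoidance count = 1052049481860 − 5731664400 = 1046317817460.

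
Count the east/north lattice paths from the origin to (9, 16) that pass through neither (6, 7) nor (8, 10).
Number of paths = 1479269

Inclusion–exclusion. Total paths: C(25, 9) = 2042975. Through P₁: C(13, 6)·C(12, 3) = 377520. Through P₂: C(18, 8)·C(7, 1) = 306306. Since P₁ is strictly southwest of P₂, a monotone path through both must visit P₁ then P₂; paths through both = C(13, 6)·C(5, 2)·C(7, 1) = 120120. Avoid both = 2042975 − 377520 − 306306 + 120120 = 1479269.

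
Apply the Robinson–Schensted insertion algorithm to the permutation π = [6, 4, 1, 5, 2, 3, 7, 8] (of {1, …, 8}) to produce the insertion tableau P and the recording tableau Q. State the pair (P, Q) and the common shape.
P = [1, 2, 3, 7, 8] / [4, 5] / [6];  Q = [1, 4, 6, 7, 8] / [2, 5] / [3];  common shape = (5, 2, 1)

Row-insert the values π_1, π_2, … into P one at a time, bumping the leftmost entry strictly greater than the inserted value down to the next row. The recording tableau Q records, in position (i, j), the step at which that cell was added to P.
  Insert 6 (step 1): P = [6];  Q = [1]
  Insert 4 (step 2): P = [4] / [6];  Q = [1] / [2]
  Insert 1 (step 3): P = [1] / [4] / [6];  Q = [1] / [2] / [3]
  Insert 5 (step 4): P = [1, 5] / [4] / [6];  Q = [1, 4] / [2] / [3]
  Insert 2 (step 5): P = [1, 2] / [4, 5] / [6];  Q = [1, 4] / [2, 5] / [3]
  Insert 3 (step 6): P = [1, 2, 3] / [4, 5] / [6];  Q = [1, 4, 6] / [2, 5] / [3]
  Insert 7 (step 7): P = [1, 2, 3, 7] / [4, 5] / [6];  Q = [1, 4, 6, 7] / [2, 5] / [3]
  Insert 8 (step 8): P = [1, 2, 3, 7, 8] / [4, 5] / [6];  Q = [1, 4, 6, 7, 8] / [2, 5] / [3]
Final shape: (5, 2, 1).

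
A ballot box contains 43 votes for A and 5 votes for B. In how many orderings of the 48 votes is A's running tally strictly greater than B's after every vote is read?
Strict-lead orderings = 1355574

Total orderings of the 48 votes with 43 for A: C(48, 43) = 1712304. By the Bertrand ballot formula (Cycle Lemma / reflection principle), the number of orderings in which A is strictly ahead of B throughout is (p − q)/(p + q) · C(p + q, p) = (43 − 5)/(43 + 5) · 1712304 = 1355574.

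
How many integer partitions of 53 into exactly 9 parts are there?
p(53, 9 parts) = 22380

Partitions of n into exactly k parts are in bijection with partitions of n − k into at most k parts (subtract 1 from each part). So p(53, exactly 9) = p(44, parts ≤ 9). Computing via the recurrence p(m, j) = p(m, j−1) + p(m−j, j) gives 22380.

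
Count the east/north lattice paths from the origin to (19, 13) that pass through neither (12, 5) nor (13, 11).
Number of paths = 238874636

Inclusion–exclusion. Total paths: C(32, 19) = 347373600. Through P₁: C(17, 12)·C(15, 7) = 39819780. Through P₂: C(24, 13)·C(8, 6) = 69892032. Since P₁ is strictly southwest of P₂, a monotone path through both must visit P₁ then P₂; paths through both = C(17, 12)·C(7, 1)·C(8, 6) = 1212848. Avoid both = 347373600 − 39819780 − 69892032 + 1212848 = 238874636.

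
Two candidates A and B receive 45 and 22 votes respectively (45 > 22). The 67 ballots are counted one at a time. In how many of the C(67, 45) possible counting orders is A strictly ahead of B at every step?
Strict-lead orderings = 93115841412899760

Total orderings of the 67 votes with 45 for A: C(67, 45) = 271250494550621040. By the Bertrand ballot formula (Cycle Lemma / reflection principle), the number of orderings in which A is strictly ahead of B throughout is (p − q)/(p + q) · C(p + q, p) = (45 − 22)/(45 + 22) · 271250494550621040 = 93115841412899760.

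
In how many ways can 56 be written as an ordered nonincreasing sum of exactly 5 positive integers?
p(56, 5 parts) = 4033

Partitions of n into exactly k parts are in bijection with partitions of n − k into at most k parts (subtract 1 from each part). So p(56, exactly 5) = p(51, parts ≤ 5). Computing via the recurrence p(m, j) = p(m, j−1) + p(m−j, j) gives 4033.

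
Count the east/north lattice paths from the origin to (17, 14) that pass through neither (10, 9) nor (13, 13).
Number of paths = 156182299

Inclusion–exclusion. Total paths: C(31, 17) = 265182525. Through P₁: C(19, 10)·C(12, 7) = 73163376. Through P₂: C(26, 13)·C(5, 4) = 52003000. Since P₁ is strictly southwest of P₂, a monotone path through both must visit P₁ then P₂; paths through both = C(19, 10)·C(7, 3)·C(5, 4) = 16166150. Avoid both = 265182525 − 73163376 − 52003000 + 16166150 = 156182299.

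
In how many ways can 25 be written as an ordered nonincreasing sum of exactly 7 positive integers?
p(25, 7 parts) = 248

Partitions of n into exactly k parts are in bijection with partitions of n − k into at most k parts (subtract 1 from each part). So p(25, exactly 7) = p(18, parts ≤ 7). Computing via the recurrence p(m, j) = p(m, j−1) + p(m−j, j) gives 248.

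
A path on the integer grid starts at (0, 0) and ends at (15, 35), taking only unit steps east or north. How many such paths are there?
Number of paths = 2250829575120

A monotone lattice path from (0, 0) to (15, 35) consists of 15 east steps and 35 north steps in some order, so it is determined by which 15 of the 50 steps are east. The count is C(50, 15) = 2250829575120.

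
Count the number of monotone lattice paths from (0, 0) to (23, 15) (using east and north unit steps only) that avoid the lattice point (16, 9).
Number of paths = 11965541460

Total paths from (0, 0) to (23, 15): C(38, 23) = 15471286560. Paths through (16, 9): (paths (0, 0) → (16, 9)) × (paths (16, 9) → (23, 15)) = C(25, 16) · C(13, 7) = 2042975 · 1716 = 3505745100. Avoidance count = 15471286560 − 3505745100 = 11965541460.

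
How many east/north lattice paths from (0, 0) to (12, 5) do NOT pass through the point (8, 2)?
Number of paths = 4613

Total paths from (0, 0) to (12, 5): C(17, 12) = 6188. Paths through (8, 2): (paths (0, 0) → (8, 2)) × (paths (8, 2) → (12, 5)) = C(10, 8) · C(7, 4) = 45 · 35 = 1575. Avoidance count = 6188 − 1575 = 4613.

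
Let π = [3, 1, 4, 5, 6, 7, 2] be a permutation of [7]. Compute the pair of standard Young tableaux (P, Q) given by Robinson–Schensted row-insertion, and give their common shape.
P = [1, 2, 5, 6, 7] / [3, 4];  Q = [1, 3, 4, 5, 6] / [2, 7];  common shape = (5, 2)

Row-insert the values π_1, π_2, … into P one at a time, bumping the leftmost entry strictly greater than the inserted value down to the next row. The recording tableau Q records, in position (i, j), the step at which that cell was added to P.
  Insert 3 (step 1): P = [3];  Q = [1]
  Insert 1 (step 2): P = [1] / [3];  Q = [1] / [2]
  Insert 4 (step 3): P = [1, 4] / [3];  Q = [1, 3] / [2]
  Insert 5 (step 4): P = [1, 4, 5] / [3];  Q = [1, 3, 4] / [2]
  Insert 6 (step 5): P = [1, 4, 5, 6] / [3];  Q = [1, 3, 4, 5] / [2]
  Insert 7 (step 6): P = [1, 4, 5, 6, 7] / [3];  Q = [1, 3, 4, 5, 6] / [2]
  Insert 2 (step 7): P = [1, 2, 5, 6, 7] / [3, 4];  Q = [1, 3, 4, 5, 6] / [2, 7]
Final shape: (5, 2).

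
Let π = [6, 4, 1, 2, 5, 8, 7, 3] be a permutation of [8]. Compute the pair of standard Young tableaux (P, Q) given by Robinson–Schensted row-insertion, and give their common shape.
P = [1, 2, 3, 7] / [4, 5] / [6, 8];  Q = [1, 4, 5, 6] / [2, 7] / [3, 8];  common shape = (4, 2, 2)

Row-insert the values π_1, π_2, … into P one at a time, bumping the leftmost entry strictly greater than the inserted value down to the next row. The recording tableau Q records, in position (i, j), the step at which that cell was added to P.
  Insert 6 (step 1): P = [6];  Q = [1]
  Insert 4 (step 2): P = [4] / [6];  Q = [1] / [2]
  Insert 1 (step 3): P = [1] / [4] / [6];  Q = [1] / [2] / [3]
  Insert 2 (step 4): P = [1, 2] / [4] / [6];  Q = [1, 4] / [2] / [3]
  Insert 5 (step 5): P = [1, 2, 5] / [4] / [6];  Q = [1, 4, 5] / [2] / [3]
  Insert 8 (step 6): P = [1, 2, 5, 8] / [4] / [6];  Q = [1, 4, 5, 6] / [2] / [3]
  Insert 7 (step 7): P = [1, 2, 5, 7] / [4, 8] / [6];  Q = [1, 4, 5, 6] / [2, 7] / [3]
  Insert 3 (step 8): P = [1, 2, 3, 7] / [4, 5] / [6, 8];  Q = [1, 4, 5, 6] / [2, 7] / [3, 8]
Final shape: (4, 2, 2).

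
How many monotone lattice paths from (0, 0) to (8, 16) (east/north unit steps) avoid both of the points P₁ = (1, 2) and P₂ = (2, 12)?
Number of paths = 374451

Inclusion–exclusion. Total paths: C(24, 8) = 735471. Through P₁: C(3, 1)·C(21, 7) = 348840. Through P₂: C(14, 2)·C(10, 6) = 19110. Since P₁ is strictly southwest of P₂, a monotone path through both must visit P₁ then P₂; paths through both = C(3, 1)·C(11, 1)·C(10, 6) = 6930. Avoid both = 735471 − 348840 − 19110 + 6930 = 374451.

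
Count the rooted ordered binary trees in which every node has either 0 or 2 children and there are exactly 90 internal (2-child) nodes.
C_90 = 1000134600800354781929399250536541864362461089950800

These full binary trees are counted by the Catalan number C_n = (1/(n + 1)) · C(2n, n). For n = 90: C_90 = (1/91) · C(180, 90) = 91012248672832285155575331798825309656983959185522800/91 = 1000134600800354781929399250536541864362461089950800.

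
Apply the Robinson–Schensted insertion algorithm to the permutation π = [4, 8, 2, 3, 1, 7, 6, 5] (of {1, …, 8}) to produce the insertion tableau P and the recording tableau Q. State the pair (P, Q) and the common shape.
P = [1, 3, 5] / [2, 6] / [4, 7] / [8];  Q = [1, 2, 6] / [3, 4] / [5, 7] / [8];  common shape = (3, 2, 2, 1)

Row-insert the values π_1, π_2, … into P one at a time, bumping the leftmost entry strictly greater than the inserted value down to the next row. The recording tableau Q records, in position (i, j), the step at which that cell was added to P.
  Insert 4 (step 1): P = [4];  Q = [1]
  Insert 8 (step 2): P = [4, 8];  Q = [1, 2]
  Insert 2 (step 3): P = [2, 8] / [4];  Q = [1, 2] / [3]
  Insert 3 (step 4): P = [2, 3] / [4, 8];  Q = [1, 2] / [3, 4]
  Insert 1 (step 5): P = [1, 3] / [2, 8] / [4];  Q = [1, 2] / [3, 4] / [5]
  Insert 7 (step 6): P = [1, 3, 7] / [2, 8] / [4];  Q = [1, 2, 6] / [3, 4] / [5]
  Insert 6 (step 7): P = [1, 3, 6] / [2, 7] / [4, 8];  Q = [1, 2, 6] / [3, 4] / [5, 7]
  Insert 5 (step 8): P = [1, 3, 5] / [2, 6] / [4, 7] / [8];  Q = [1, 2, 6] / [3, 4] / [5, 7] / [8]
Final shape: (3, 2, 2, 1).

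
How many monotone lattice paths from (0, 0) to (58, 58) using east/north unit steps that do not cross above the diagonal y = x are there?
C_58 = 104088460289122304033498318812080

These NE paths below the diagonal are counted by the Catalan number C_n = (1/(n + 1)) · C(2n, n). For n = 58: C_58 = (1/59) · C(116, 58) = 6141219157058215937976400809912720/59 = 104088460289122304033498318812080.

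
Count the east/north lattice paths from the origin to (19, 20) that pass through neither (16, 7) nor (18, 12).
Number of paths = 68053872138

Inclusion–exclusion. Total paths: C(39, 19) = 68923264410. Through P₁: C(23, 16)·C(16, 3) = 137287920. Through P₂: C(30, 18)·C(9, 1) = 778439025. Since P₁ is strictly southwest of P₂, a monotone path through both must visit P₁ then P₂; paths through both = C(23, 16)·C(7, 2)·C(9, 1) = 46334673. Avoid both = 68923264410 − 137287920 − 778439025 + 46334673 = 68053872138.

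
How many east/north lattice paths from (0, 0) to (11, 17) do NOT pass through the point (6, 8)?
Number of paths = 15462174

Total paths from (0, 0) to (11, 17): C(28, 11) = 21474180. Paths through (6, 8): (paths (0, 0) → (6, 8)) × (paths (6, 8) → (11, 17)) = C(14, 6) · C(14, 5) = 3003 · 2002 = 6012006. Avoidance count = 21474180 − 6012006 = 15462174.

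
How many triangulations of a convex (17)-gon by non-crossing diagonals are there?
C_15 = 9694845

These polygon triangulations are counted by the Catalan number C_n = (1/(n + 1)) · C(2n, n). For n = 15: C_15 = (1/16) · C(30, 15) = 155117520/16 = 9694845.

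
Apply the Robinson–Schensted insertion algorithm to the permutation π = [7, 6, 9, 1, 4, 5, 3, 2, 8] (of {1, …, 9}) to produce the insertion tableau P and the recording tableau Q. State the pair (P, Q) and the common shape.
P = [1, 2, 5, 8] / [3, 9] / [4] / [6] / [7];  Q = [1, 3, 6, 9] / [2, 5] / [4] / [7] / [8];  common shape = (4, 2, 1, 1, 1)

Row-insert the values π_1, π_2, … into P one at a time, bumping the leftmost entry strictly greater than the inserted value down to the next row. The recording tableau Q records, in position (i, j), the step at which that cell was added to P.
  Insert 7 (step 1): P = [7];  Q = [1]
  Insert 6 (step 2): P = [6] / [7];  Q = [1] / [2]
  Insert 9 (step 3): P = [6, 9] / [7];  Q = [1, 3] / [2]
  Insert 1 (step 4): P = [1, 9] / [6] / [7];  Q = [1, 3] / [2] / [4]
  Insert 4 (step 5): P = [1, 4] / [6, 9] / [7];  Q = [1, 3] / [2, 5] / [4]
  Insert 5 (step 6): P = [1, 4, 5] / [6, 9] / [7];  Q = [1, 3, 6] / [2, 5] / [4]
  Insert 3 (step 7): P = [1, 3, 5] / [4, 9] / [6] / [7];  Q = [1, 3, 6] / [2, 5] / [4] / [7]
  Insert 2 (step 8): P = [1, 2, 5] / [3, 9] / [4] / [6] / [7];  Q = [1, 3, 6] / [2, 5] / [4] / [7] / [8]
  Insert 8 (step 9): P = [1, 2, 5, 8] / [3, 9] / [4] / [6] / [7];  Q = [1, 3, 6, 9] / [2, 5] / [4] / [7] / [8]
Final shape: (4, 2, 1, 1, 1).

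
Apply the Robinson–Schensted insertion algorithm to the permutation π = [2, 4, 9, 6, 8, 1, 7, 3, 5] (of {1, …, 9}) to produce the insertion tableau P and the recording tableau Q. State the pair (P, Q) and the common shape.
P = [1, 3, 5, 7] / [2, 4, 6] / [8] / [9];  Q = [1, 2, 3, 5] / [4, 7, 9] / [6] / [8];  common shape = (4, 3, 1, 1)

Row-insert the values π_1, π_2, … into P one at a time, bumping the leftmost entry strictly greater than the inserted value down to the next row. The recording tableau Q records, in position (i, j), the step at which that cell was added to P.
  Insert 2 (step 1): P = [2];  Q = [1]
  Insert 4 (step 2): P = [2, 4];  Q = [1, 2]
  Insert 9 (step 3): P = [2, 4, 9];  Q = [1, 2, 3]
  Insert 6 (step 4): P = [2, 4, 6] / [9];  Q = [1, 2, 3] / [4]
  Insert 8 (step 5): P = [2, 4, 6, 8] / [9];  Q = [1, 2, 3, 5] / [4]
  Insert 1 (step 6): P = [1, 4, 6, 8] / [2] / [9];  Q = [1, 2, 3, 5] / [4] / [6]
  Insert 7 (step 7): P = [1, 4, 6, 7] / [2, 8] / [9];  Q = [1, 2, 3, 5] / [4, 7] / [6]
  Insert 3 (step 8): P = [1, 3, 6, 7] / [2, 4] / [8] / [9];  Q = [1, 2, 3, 5] / [4, 7] / [6] / [8]
  Insert 5 (step 9): P = [1, 3, 5, 7] / [2, 4, 6] / [8] / [9];  Q = [1, 2, 3, 5] / [4, 7, 9] / [6] / [8]
Final shape: (4, 3, 1, 1).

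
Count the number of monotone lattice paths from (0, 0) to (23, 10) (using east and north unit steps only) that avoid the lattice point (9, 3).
Number of paths = 66979440

Total paths from (0, 0) to (23, 10): C(33, 23) = 92561040. Paths through (9, 3): (paths (0, 0) → (9, 3)) × (paths (9, 3) → (23, 10)) = C(12, 9) · C(21, 14) = 220 · 116280 = 25581600. Avoidance count = 92561040 − 25581600 = 66979440.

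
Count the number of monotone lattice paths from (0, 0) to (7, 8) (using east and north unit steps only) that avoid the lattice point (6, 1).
Number of paths = 6379

Total paths from (0, 0) to (7, 8): C(15, 7) = 6435. Paths through (6, 1): (paths (0, 0) → (6, 1)) × (paths (6, 1) → (7, 8)) = C(7, 6) · C(8, 1) = 7 · 8 = 56. Avoidance count = 6435 − 56 = 6379.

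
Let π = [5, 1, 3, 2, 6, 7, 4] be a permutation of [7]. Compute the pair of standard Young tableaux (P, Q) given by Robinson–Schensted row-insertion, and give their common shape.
P = [1, 2, 4, 7] / [3, 6] / [5];  Q = [1, 3, 5, 6] / [2, 7] / [4];  common shape = (4, 2, 1)

Row-insert the values π_1, π_2, … into P one at a time, bumping the leftmost entry strictly greater than the inserted value down to the next row. The recording tableau Q records, in position (i, j), the step at which that cell was added to P.
  Insert 5 (step 1): P = [5];  Q = [1]
  Insert 1 (step 2): P = [1] / [5];  Q = [1] / [2]
  Insert 3 (step 3): P = [1, 3] / [5];  Q = [1, 3] / [2]
  Insert 2 (step 4): P = [1, 2] / [3] / [5];  Q = [1, 3] / [2] / [4]
  Insert 6 (step 5): P = [1, 2, 6] / [3] / [5];  Q = [1, 3, 5] / [2] / [4]
  Insert 7 (step 6): P = [1, 2, 6, 7] / [3] / [5];  Q = [1, 3, 5, 6] / [2] / [4]
  Insert 4 (step 7): P = [1, 2, 4, 7] / [3, 6] / [5];  Q = [1, 3, 5, 6] / [2, 7] / [4]
Final shape: (4, 2, 1).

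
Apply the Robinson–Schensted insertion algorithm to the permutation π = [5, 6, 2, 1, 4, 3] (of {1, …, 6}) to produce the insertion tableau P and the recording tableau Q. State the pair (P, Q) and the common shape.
P = [1, 3] / [2, 4] / [5, 6];  Q = [1, 2] / [3, 5] / [4, 6];  common shape = (2, 2, 2)

Row-insert the values π_1, π_2, … into P one at a time, bumping the leftmost entry strictly greater than the inserted value down to the next row. The recording tableau Q records, in position (i, j), the step at which that cell was added to P.
  Insert 5 (step 1): P = [5];  Q = [1]
  Insert 6 (step 2): P = [5, 6];  Q = [1, 2]
  Insert 2 (step 3): P = [2, 6] / [5];  Q = [1, 2] / [3]
  Insert 1 (step 4): P = [1, 6] / [2] / [5];  Q = [1, 2] / [3] / [4]
  Insert 4 (step 5): P = [1, 4] / [2, 6] / [5];  Q = [1, 2] / [3, 5] / [4]
  Insert 3 (step 6): P = [1, 3] / [2, 4] / [5, 6];  Q = [1, 2] / [3, 5] / [4, 6]
Final shape: (2, 2, 2).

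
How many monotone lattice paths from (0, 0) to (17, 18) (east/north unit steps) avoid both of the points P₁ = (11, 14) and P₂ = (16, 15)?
Number of paths = 2506330470

Inclusion–exclusion. Total paths: C(35, 17) = 4537567650. Through P₁: C(25, 11)·C(10, 6) = 936054000. Through P₂: C(31, 16)·C(4, 1) = 1202160780. Since P₁ is strictly southwest of P₂, a monotone path through both must visit P₁ then P₂; paths through both = C(25, 11)·C(6, 5)·C(4, 1) = 106977600. Avoid both = 4537567650 − 936054000 − 1202160780 + 106977600 = 2506330470.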